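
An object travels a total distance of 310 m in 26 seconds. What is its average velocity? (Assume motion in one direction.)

v_avg = Δd / Δt = 310 / 26 = 11.92 m/s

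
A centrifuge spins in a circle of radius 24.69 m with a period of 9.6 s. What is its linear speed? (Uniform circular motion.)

v = 2πr/T = 2π×24.69/9.6 = 16.16 m/s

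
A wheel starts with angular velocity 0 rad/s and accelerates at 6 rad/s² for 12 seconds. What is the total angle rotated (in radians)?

θ = ω₀t + ½αt² = 0×12 + ½×6×12² = 432.0 rad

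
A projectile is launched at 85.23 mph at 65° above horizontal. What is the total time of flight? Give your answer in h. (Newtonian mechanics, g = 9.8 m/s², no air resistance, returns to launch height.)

v₀ = 85.23 mph × 0.44704 = 38.1012 m/s
T = 2 × v₀ × sin(θ) / g = 2 × 38.1012 × sin(65°) / 9.8 = 2 × 38.1012 × 0.906308 / 9.8 = 7.04723 s
T = 7.04723 s / 3600.0 = 0.001958 h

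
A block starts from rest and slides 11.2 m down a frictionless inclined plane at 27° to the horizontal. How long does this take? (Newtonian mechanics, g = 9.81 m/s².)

a = g sin(θ) = 9.81 × sin(27°) = 4.4536 m/s²
t = √(2d/a) = √(2 × 11.2 / 4.4536) = 2.24 s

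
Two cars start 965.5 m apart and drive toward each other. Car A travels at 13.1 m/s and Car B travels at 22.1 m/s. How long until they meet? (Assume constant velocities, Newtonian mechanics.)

Combined speed: v_combined = 13.1 + 22.1 = 35.2 m/s
Time to meet: t = d/v_combined = 965.5/35.2 = 27.43 s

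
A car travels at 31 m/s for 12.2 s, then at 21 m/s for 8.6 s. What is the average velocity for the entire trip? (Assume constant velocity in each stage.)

d₁ = v₁t₁ = 31 × 12.2 = 378.2 m
d₂ = v₂t₂ = 21 × 8.6 = 180.6 m
d_total = 558.8 m, t_total = 20.8 s
v_avg = d_total/t_total = 558.8/20.8 = 26.87 m/s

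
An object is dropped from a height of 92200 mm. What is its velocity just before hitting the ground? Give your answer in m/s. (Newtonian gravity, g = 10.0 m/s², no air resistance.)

h = 92200 mm × 0.001 = 92.2 m
v = √(2gh) = √(2 × 10.0 × 92.2) = 42.94 m/s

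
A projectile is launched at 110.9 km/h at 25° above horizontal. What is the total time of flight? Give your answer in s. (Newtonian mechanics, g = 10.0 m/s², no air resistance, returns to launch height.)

v₀ = 110.9 km/h × 0.2777777777777778 = 30.8056 m/s
T = 2 × v₀ × sin(θ) / g = 2 × 30.8056 × sin(25°) / 10.0 = 2 × 30.8056 × 0.422618 / 10.0 = 2.604 s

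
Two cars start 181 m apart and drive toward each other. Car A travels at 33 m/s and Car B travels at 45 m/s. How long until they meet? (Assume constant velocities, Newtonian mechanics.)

Combined speed: v_combined = 33 + 45 = 78 m/s
Time to meet: t = d/v_combined = 181/78 = 2.32 s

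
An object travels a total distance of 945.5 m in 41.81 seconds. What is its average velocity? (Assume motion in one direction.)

v_avg = Δd / Δt = 945.5 / 41.81 = 22.61 m/s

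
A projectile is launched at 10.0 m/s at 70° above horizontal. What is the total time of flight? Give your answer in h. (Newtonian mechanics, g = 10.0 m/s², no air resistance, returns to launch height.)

T = 2 × v₀ × sin(θ) / g = 2 × 10.0 × sin(70°) / 10.0 = 2 × 10.0 × 0.939693 / 10.0 = 1.87939 s
T = 1.87939 s / 3600.0 = 0.0005221 h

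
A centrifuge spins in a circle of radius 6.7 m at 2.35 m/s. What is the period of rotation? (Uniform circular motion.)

T = 2πr/v = 2π×6.7/2.35 = 17.91 s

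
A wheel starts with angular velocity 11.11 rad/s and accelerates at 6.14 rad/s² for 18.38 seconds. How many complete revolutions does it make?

θ = ω₀t + ½αt² = 11.11×18.38 + ½×6.14×18.38² = 1241.322708 rad
Total revolutions = θ/(2π) = 1241.322708/(2π) = 197.56
Complete revolutions = ⌊197.56⌋ = 197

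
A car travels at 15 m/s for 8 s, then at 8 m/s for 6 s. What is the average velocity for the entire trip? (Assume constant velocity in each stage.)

d₁ = v₁t₁ = 15 × 8 = 120 m
d₂ = v₂t₂ = 8 × 6 = 48 m
d_total = 168 m, t_total = 14 s
v_avg = d_total/t_total = 168/14 = 12.0 m/s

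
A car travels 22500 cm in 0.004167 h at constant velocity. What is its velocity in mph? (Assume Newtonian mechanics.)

d = 22500 cm × 0.01 = 225.0 m
t = 0.004167 h × 3600.0 = 15.0012 s
v = d / t = 225.0 / 15.0012 = 14.9988 m/s
v = 14.9988 m/s / 0.44704 = 33.55 mph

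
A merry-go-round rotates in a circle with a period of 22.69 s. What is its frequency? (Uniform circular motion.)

f = 1/T = 1/22.69 = 0.0441 Hz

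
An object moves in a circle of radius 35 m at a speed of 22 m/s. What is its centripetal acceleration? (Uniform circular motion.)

a_c = v²/r = 22²/35 = 484/35 = 13.83 m/s²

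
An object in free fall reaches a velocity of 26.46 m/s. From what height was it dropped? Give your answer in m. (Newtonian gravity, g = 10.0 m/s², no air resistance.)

h = v² / (2g) = 26.46² / (2 × 10.0) = 35.01 m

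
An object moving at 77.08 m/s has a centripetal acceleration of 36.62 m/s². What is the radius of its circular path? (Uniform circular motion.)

r = v²/a_c = 77.08²/36.62 = 162.24 m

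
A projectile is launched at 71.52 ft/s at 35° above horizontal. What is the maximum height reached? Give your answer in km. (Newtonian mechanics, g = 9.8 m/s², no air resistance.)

v₀ = 71.52 ft/s × 0.3048 = 21.7993 m/s
H = v₀² × sin²(θ) / (2g) = 21.7993² × sin(35°)² / (2 × 9.8) = 475.209 × 0.32899 / 19.6 = 7.97648 m
H = 7.97648 m / 1000.0 = 0.007976 km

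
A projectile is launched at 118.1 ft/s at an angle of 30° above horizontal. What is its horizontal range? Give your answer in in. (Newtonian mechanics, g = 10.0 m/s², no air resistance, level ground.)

v₀ = 118.1 ft/s × 0.3048 = 35.9969 m/s
R = v₀² × sin(2θ) / g = 35.9969² × sin(2 × 30°) / 10.0 = 1295.78 × 0.866025 / 10.0 = 112.218 m
R = 112.218 m / 0.0254 = 4418 in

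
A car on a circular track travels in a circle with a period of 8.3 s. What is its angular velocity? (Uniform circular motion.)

ω = 2π/T = 2π/8.3 = 0.757 rad/s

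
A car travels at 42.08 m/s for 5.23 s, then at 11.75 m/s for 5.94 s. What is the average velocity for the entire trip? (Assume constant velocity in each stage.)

d₁ = v₁t₁ = 42.08 × 5.23 = 220.0784 m
d₂ = v₂t₂ = 11.75 × 5.94 = 69.795 m
d_total = 289.8734 m, t_total = 11.17 s
v_avg = d_total/t_total = 289.8734/11.17 = 25.95 m/s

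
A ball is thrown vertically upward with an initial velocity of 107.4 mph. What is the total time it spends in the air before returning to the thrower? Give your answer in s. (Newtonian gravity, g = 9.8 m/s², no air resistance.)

v₀ = 107.4 mph × 0.44704 = 48.0121 m/s
t_total = 2 × v₀ / g = 2 × 48.0121 / 9.8 = 9.798 s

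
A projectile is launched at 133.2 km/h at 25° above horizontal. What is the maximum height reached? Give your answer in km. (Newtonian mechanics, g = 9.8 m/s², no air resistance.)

v₀ = 133.2 km/h × 0.2777777777777778 = 37.0 m/s
H = v₀² × sin²(θ) / (2g) = 37.0² × sin(25°)² / (2 × 9.8) = 1369.0 × 0.178606 / 19.6 = 12.4751 m
H = 12.4751 m / 1000.0 = 0.01248 km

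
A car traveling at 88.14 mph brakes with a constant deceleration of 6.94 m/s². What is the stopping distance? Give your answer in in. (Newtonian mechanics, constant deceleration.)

v₀ = 88.14 mph × 0.44704 = 39.4021 m/s
d = v₀² / (2a) = 39.4021² / (2 × 6.94) = 1552.53 / 13.88 = 111.854 m
d = 111.854 m / 0.0254 = 4404 in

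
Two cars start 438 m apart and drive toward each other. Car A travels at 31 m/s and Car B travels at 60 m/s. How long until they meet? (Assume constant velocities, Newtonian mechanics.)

Combined speed: v_combined = 31 + 60 = 91 m/s
Time to meet: t = d/v_combined = 438/91 = 4.81 s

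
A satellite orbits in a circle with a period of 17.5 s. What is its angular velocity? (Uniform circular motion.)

ω = 2π/T = 2π/17.5 = 0.359 rad/s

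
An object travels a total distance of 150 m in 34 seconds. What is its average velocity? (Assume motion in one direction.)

v_avg = Δd / Δt = 150 / 34 = 4.41 m/s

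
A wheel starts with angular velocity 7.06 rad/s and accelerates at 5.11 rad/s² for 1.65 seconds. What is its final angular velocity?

ω = ω₀ + αt = 7.06 + 5.11 × 1.65 = 15.49 rad/s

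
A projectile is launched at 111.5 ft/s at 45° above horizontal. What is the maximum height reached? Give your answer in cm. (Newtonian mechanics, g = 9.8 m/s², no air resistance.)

v₀ = 111.5 ft/s × 0.3048 = 33.9852 m/s
H = v₀² × sin²(θ) / (2g) = 33.9852² × sin(45°)² / (2 × 9.8) = 1154.99 × 0.5 / 19.6 = 29.464 m
H = 29.464 m / 0.01 = 2946 cm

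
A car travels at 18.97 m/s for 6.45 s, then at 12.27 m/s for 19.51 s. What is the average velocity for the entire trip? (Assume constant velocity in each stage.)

d₁ = v₁t₁ = 18.97 × 6.45 = 122.3565 m
d₂ = v₂t₂ = 12.27 × 19.51 = 239.3877 m
d_total = 361.7442 m, t_total = 25.96 s
v_avg = d_total/t_total = 361.7442/25.96 = 13.93 m/s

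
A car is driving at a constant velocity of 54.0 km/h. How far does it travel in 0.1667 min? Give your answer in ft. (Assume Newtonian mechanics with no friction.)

v = 54.0 km/h × 0.2777777777777778 = 15.0 m/s
t = 0.1667 min × 60.0 = 10.002 s
d = v × t = 15.0 × 10.002 = 150.03 m
d = 150.03 m / 0.3048 = 492.2 ft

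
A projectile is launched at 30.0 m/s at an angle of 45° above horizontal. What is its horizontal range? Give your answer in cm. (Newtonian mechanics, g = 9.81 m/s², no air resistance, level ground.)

R = v₀² × sin(2θ) / g = 30.0² × sin(2 × 45°) / 9.81 = 900.0 × 1.0 / 9.81 = 91.7431 m
R = 91.7431 m / 0.01 = 9174 cm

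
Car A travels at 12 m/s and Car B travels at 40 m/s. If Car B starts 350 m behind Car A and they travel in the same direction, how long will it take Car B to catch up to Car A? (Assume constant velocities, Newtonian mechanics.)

Relative speed: v_rel = 40 - 12 = 28 m/s
Time to catch: t = d₀/v_rel = 350/28 = 12.5 s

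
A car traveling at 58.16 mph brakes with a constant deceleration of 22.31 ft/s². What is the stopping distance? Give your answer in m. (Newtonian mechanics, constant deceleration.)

v₀ = 58.16 mph × 0.44704 = 25.9998 m/s
a = 22.31 ft/s² × 0.3048 = 6.80009 m/s²
d = v₀² / (2a) = 25.9998² / (2 × 6.80009) = 675.99 / 13.6002 = 49.7 m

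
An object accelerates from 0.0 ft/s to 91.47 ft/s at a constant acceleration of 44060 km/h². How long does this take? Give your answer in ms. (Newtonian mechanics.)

v₀ = 0.0 ft/s × 0.3048 = 0.0 m/s
v = 91.47 ft/s × 0.3048 = 27.8801 m/s
a = 44060 km/h² × 7.716049382716049e-05 = 3.39969 m/s²
t = (v - v₀) / a = (27.8801 - 0.0) / 3.39969 = 8.20078 s
t = 8.20078 s / 0.001 = 8201 ms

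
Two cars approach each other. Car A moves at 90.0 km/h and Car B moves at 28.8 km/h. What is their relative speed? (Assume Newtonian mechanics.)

v_rel = v_A + v_B = 90.0 + 28.8 = 118.8 km/h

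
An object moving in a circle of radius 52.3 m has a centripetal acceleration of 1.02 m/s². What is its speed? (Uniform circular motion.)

v = √(a_c × r) = √(1.02 × 52.3) = 7.3 m/s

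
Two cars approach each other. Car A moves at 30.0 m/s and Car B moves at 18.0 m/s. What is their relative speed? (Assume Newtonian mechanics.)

v_rel = v_A + v_B = 30.0 + 18.0 = 48.0 m/s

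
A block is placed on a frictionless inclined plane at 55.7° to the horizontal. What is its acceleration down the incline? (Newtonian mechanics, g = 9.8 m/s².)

a = g sin(θ) = 9.8 × sin(55.7°) = 9.8 × 0.8261 = 8.1 m/s²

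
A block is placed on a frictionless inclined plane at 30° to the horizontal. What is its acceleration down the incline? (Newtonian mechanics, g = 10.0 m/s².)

a = g sin(θ) = 10.0 × sin(30°) = 10.0 × 0.5 = 5.0 m/s²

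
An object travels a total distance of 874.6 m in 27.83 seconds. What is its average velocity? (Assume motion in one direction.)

v_avg = Δd / Δt = 874.6 / 27.83 = 31.43 m/s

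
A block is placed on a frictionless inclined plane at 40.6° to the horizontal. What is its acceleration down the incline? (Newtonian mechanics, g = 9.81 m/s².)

a = g sin(θ) = 9.81 × sin(40.6°) = 9.81 × 0.6508 = 6.38 m/s²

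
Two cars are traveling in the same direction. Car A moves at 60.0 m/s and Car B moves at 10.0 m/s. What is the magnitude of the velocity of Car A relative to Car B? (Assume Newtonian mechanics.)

v_rel = |v_A - v_B| = |60.0 - 10.0| = 50.0 m/s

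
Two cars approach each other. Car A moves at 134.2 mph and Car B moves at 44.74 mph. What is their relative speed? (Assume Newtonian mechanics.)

v_rel = v_A + v_B = 134.2 + 44.74 = 178.94 mph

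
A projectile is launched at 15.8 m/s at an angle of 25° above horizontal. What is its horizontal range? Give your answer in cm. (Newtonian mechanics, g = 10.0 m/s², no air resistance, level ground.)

R = v₀² × sin(2θ) / g = 15.8² × sin(2 × 25°) / 10.0 = 249.64 × 0.766044 / 10.0 = 19.1235 m
R = 19.1235 m / 0.01 = 1912 cm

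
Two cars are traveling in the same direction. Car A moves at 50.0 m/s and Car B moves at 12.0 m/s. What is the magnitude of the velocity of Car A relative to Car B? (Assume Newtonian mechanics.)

v_rel = |v_A - v_B| = |50.0 - 12.0| = 38.0 m/s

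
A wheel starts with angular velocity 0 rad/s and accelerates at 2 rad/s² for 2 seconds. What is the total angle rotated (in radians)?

θ = ω₀t + ½αt² = 0×2 + ½×2×2² = 4.0 rad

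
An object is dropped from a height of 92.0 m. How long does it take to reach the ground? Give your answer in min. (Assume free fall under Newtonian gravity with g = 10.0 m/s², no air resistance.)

t = √(2h/g) = √(2 × 92.0 / 10.0) = 4.28952 s
t = 4.28952 s / 60.0 = 0.07149 min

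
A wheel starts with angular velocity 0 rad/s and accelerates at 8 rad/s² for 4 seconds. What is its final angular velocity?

ω = ω₀ + αt = 0 + 8 × 4 = 32 rad/s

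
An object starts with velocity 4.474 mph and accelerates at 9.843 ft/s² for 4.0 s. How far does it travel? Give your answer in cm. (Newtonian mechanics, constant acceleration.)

v₀ = 4.474 mph × 0.44704 = 2.00006 m/s
a = 9.843 ft/s² × 0.3048 = 3.00015 m/s²
d = v₀ × t + ½ × a × t² = 2.00006 × 4.0 + 0.5 × 3.00015 × 4.0² = 32.0014 m
d = 32.0014 m / 0.01 = 3200 cm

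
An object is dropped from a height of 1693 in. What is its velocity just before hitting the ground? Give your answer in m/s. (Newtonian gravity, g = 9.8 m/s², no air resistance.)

h = 1693 in × 0.0254 = 43.0022 m
v = √(2gh) = √(2 × 9.8 × 43.0022) = 29.03 m/s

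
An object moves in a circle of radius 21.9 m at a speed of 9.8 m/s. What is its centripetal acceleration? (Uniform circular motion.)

a_c = v²/r = 9.8²/21.9 = 96.04/21.9 = 4.39 m/s²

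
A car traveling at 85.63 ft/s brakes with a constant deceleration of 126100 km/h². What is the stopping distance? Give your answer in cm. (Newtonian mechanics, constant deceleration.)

v₀ = 85.63 ft/s × 0.3048 = 26.1 m/s
a = 126100 km/h² × 7.716049382716049e-05 = 9.72994 m/s²
d = v₀² / (2a) = 26.1² / (2 × 9.72994) = 681.21 / 19.4599 = 35.0058 m
d = 35.0058 m / 0.01 = 3501 cm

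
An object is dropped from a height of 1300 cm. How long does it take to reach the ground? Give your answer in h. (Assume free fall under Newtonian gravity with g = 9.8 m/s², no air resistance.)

h = 1300 cm × 0.01 = 13.0 m
t = √(2h/g) = √(2 × 13.0 / 9.8) = 1.628822 s
t = 1.628822 s / 3600.0 = 0.0004525 h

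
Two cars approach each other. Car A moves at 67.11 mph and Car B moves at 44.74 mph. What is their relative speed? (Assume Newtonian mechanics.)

v_rel = v_A + v_B = 67.11 + 44.74 = 111.85 mph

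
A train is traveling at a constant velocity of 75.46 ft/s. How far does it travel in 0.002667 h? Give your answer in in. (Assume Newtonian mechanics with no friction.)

v = 75.46 ft/s × 0.3048 = 23.0002 m/s
t = 0.002667 h × 3600.0 = 9.6012 s
d = v × t = 23.0002 × 9.6012 = 220.83 m
d = 220.83 m / 0.0254 = 8694 in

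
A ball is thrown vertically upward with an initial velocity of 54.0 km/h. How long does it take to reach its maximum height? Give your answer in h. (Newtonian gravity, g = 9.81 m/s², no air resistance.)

v₀ = 54.0 km/h × 0.2777777777777778 = 15.0 m/s
t_up = v₀ / g = 15.0 / 9.81 = 1.52905 s
t_up = 1.52905 s / 3600.0 = 0.0004247 h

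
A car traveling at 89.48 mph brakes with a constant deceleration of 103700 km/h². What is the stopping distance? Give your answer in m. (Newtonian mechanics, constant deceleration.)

v₀ = 89.48 mph × 0.44704 = 40.0011 m/s
a = 103700 km/h² × 7.716049382716049e-05 = 8.00154 m/s²
d = v₀² / (2a) = 40.0011² / (2 × 8.00154) = 1600.09 / 16.0031 = 99.99 m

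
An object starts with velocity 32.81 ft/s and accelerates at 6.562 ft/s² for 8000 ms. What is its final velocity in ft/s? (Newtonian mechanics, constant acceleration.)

v₀ = 32.81 ft/s × 0.3048 = 10.0005 m/s
a = 6.562 ft/s² × 0.3048 = 2.0001 m/s²
t = 8000 ms × 0.001 = 8.0 s
v = v₀ + a × t = 10.0005 + 2.0001 × 8.0 = 26.0013 m/s
v = 26.0013 m/s / 0.3048 = 85.31 ft/s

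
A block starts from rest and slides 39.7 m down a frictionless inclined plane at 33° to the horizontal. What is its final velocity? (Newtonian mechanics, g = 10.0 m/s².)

a = g sin(θ) = 10.0 × sin(33°) = 5.4464 m/s²
v = √(2ad) = √(2 × 5.4464 × 39.7) = 20.8 m/s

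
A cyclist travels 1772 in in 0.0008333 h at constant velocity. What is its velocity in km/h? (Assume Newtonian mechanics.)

d = 1772 in × 0.0254 = 45.0088 m
t = 0.0008333 h × 3600.0 = 2.99988 s
v = d / t = 45.0088 / 2.99988 = 15.0035 m/s
v = 15.0035 m/s / 0.2777777777777778 = 54.01 km/h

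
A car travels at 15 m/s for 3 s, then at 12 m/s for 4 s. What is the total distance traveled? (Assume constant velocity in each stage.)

d₁ = v₁t₁ = 15 × 3 = 45 m
d₂ = v₂t₂ = 12 × 4 = 48 m
d_total = 45 + 48 = 93 m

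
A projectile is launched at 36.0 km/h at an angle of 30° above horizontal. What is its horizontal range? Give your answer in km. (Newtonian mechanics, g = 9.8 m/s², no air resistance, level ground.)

v₀ = 36.0 km/h × 0.2777777777777778 = 10.0 m/s
R = v₀² × sin(2θ) / g = 10.0² × sin(2 × 30°) / 9.8 = 100.0 × 0.866025 / 9.8 = 8.83699 m
R = 8.83699 m / 1000.0 = 0.008837 km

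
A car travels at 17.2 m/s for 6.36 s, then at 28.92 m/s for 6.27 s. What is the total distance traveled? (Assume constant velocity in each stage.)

d₁ = v₁t₁ = 17.2 × 6.36 = 109.392 m
d₂ = v₂t₂ = 28.92 × 6.27 = 181.3284 m
d_total = 109.392 + 181.3284 = 290.72 m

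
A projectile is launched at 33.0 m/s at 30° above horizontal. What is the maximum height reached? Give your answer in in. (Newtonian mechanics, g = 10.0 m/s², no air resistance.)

H = v₀² × sin²(θ) / (2g) = 33.0² × sin(30°)² / (2 × 10.0) = 1089.0 × 0.25 / 20.0 = 13.6125 m
H = 13.6125 m / 0.0254 = 535.9 in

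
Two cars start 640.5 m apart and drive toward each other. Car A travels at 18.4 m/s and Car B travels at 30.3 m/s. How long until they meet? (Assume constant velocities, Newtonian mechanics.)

Combined speed: v_combined = 18.4 + 30.3 = 48.7 m/s
Time to meet: t = d/v_combined = 640.5/48.7 = 13.15 s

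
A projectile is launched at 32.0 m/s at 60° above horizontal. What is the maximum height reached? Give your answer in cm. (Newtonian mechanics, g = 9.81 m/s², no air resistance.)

H = v₀² × sin²(θ) / (2g) = 32.0² × sin(60°)² / (2 × 9.81) = 1024.0 × 0.75 / 19.62 = 39.1437 m
H = 39.1437 m / 0.01 = 3914 cm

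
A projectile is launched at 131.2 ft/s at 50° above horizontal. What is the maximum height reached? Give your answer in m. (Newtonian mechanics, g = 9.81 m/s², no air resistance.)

v₀ = 131.2 ft/s × 0.3048 = 39.9898 m/s
H = v₀² × sin²(θ) / (2g) = 39.9898² × sin(50°)² / (2 × 9.81) = 1599.18 × 0.586824 / 19.62 = 47.83 m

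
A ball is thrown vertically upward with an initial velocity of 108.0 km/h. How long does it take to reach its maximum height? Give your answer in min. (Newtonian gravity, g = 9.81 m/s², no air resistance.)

v₀ = 108.0 km/h × 0.2777777777777778 = 30.0 m/s
t_up = v₀ / g = 30.0 / 9.81 = 3.0581 s
t_up = 3.0581 s / 60.0 = 0.05097 min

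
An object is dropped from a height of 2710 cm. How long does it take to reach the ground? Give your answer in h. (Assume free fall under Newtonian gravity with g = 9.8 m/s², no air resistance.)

h = 2710 cm × 0.01 = 27.1 m
t = √(2h/g) = √(2 × 27.1 / 9.8) = 2.35173 s
t = 2.35173 s / 3600.0 = 0.0006533 h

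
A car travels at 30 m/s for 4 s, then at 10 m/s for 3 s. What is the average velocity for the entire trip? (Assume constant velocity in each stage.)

d₁ = v₁t₁ = 30 × 4 = 120 m
d₂ = v₂t₂ = 10 × 3 = 30 m
d_total = 150 m, t_total = 7 s
v_avg = d_total/t_total = 150/7 = 21.43 m/s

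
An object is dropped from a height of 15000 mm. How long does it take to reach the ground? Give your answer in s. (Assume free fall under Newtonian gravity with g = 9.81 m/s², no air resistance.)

h = 15000 mm × 0.001 = 15.0 m
t = √(2h/g) = √(2 × 15.0 / 9.81) = 1.749 s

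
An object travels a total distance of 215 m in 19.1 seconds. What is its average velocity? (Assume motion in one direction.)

v_avg = Δd / Δt = 215 / 19.1 = 11.26 m/s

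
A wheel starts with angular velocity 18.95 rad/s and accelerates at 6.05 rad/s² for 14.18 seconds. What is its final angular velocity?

ω = ω₀ + αt = 18.95 + 6.05 × 14.18 = 104.74 rad/s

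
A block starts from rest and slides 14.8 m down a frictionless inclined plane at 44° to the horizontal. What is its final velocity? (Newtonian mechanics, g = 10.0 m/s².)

a = g sin(θ) = 10.0 × sin(44°) = 6.9466 m/s²
v = √(2ad) = √(2 × 6.9466 × 14.8) = 14.34 m/s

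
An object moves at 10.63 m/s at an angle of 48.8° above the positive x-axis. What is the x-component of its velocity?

vₓ = v cos(θ) = 10.63 × cos(48.8°) = 7.0 m/s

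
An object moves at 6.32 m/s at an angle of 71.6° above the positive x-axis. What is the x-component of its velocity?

vₓ = v cos(θ) = 6.32 × cos(71.6°) = 1.99 m/s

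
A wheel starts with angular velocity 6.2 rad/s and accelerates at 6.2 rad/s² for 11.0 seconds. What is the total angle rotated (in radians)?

θ = ω₀t + ½αt² = 6.2×11.0 + ½×6.2×11.0² = 443.3 rad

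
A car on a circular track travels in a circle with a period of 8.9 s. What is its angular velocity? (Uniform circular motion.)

ω = 2π/T = 2π/8.9 = 0.706 rad/s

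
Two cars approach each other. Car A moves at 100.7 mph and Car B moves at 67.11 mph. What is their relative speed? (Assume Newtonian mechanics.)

v_rel = v_A + v_B = 100.7 + 67.11 = 167.81 mph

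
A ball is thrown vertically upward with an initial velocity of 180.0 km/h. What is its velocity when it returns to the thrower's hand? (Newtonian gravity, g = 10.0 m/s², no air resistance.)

By conservation of energy (no air resistance), the ball returns to the throw height with the same speed as launch, but directed downward.
|v_ground| = v₀ = 180.0 km/h
v_ground = 180.0 km/h (downward)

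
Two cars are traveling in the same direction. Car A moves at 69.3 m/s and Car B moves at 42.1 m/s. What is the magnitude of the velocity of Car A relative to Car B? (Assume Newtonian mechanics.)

v_rel = |v_A - v_B| = |69.3 - 42.1| = 27.2 m/s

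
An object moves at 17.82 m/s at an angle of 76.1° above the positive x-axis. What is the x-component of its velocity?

vₓ = v cos(θ) = 17.82 × cos(76.1°) = 4.28 m/s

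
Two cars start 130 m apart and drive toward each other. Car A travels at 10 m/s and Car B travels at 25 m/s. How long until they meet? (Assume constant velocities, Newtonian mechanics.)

Combined speed: v_combined = 10 + 25 = 35 m/s
Time to meet: t = d/v_combined = 130/35 = 3.71 s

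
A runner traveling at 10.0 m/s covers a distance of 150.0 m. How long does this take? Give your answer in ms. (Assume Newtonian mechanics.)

t = d / v = 150.0 / 10.0 = 15.0 s
t = 15.0 s / 0.001 = 15000 ms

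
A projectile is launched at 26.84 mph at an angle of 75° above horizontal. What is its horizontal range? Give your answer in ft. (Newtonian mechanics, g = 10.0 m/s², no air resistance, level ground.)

v₀ = 26.84 mph × 0.44704 = 11.9986 m/s
R = v₀² × sin(2θ) / g = 11.9986² × sin(2 × 75°) / 10.0 = 143.966 × 0.5 / 10.0 = 7.1983 m
R = 7.1983 m / 0.3048 = 23.62 ft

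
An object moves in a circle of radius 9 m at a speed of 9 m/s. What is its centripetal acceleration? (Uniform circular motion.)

a_c = v²/r = 9²/9 = 81/9 = 9.0 m/s²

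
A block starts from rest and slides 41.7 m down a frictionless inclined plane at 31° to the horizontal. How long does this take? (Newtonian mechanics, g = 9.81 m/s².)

a = g sin(θ) = 9.81 × sin(31°) = 5.0525 m/s²
t = √(2d/a) = √(2 × 41.7 / 5.0525) = 4.06 s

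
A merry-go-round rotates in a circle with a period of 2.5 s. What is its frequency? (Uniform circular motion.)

f = 1/T = 1/2.5 = 0.4 Hz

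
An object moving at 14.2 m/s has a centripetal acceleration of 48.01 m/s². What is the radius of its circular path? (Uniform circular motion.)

r = v²/a_c = 14.2²/48.01 = 4.2 m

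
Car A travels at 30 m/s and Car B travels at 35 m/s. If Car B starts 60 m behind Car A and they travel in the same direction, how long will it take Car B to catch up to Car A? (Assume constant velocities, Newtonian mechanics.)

Relative speed: v_rel = 35 - 30 = 5 m/s
Time to catch: t = d₀/v_rel = 60/5 = 12.0 s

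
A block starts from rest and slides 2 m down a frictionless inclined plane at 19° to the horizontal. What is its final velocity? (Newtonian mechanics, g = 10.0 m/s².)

a = g sin(θ) = 10.0 × sin(19°) = 3.2557 m/s²
v = √(2ad) = √(2 × 3.2557 × 2) = 3.61 m/s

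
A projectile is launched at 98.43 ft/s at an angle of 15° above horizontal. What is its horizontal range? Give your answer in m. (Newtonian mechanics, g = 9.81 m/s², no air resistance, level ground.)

v₀ = 98.43 ft/s × 0.3048 = 30.0015 m/s
R = v₀² × sin(2θ) / g = 30.0015² × sin(2 × 15°) / 9.81 = 900.09 × 0.5 / 9.81 = 45.88 m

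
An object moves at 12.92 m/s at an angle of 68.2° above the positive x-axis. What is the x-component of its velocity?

vₓ = v cos(θ) = 12.92 × cos(68.2°) = 4.8 m/s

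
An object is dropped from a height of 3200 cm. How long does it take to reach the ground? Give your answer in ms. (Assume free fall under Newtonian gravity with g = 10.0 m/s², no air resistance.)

h = 3200 cm × 0.01 = 32.0 m
t = √(2h/g) = √(2 × 32.0 / 10.0) = 2.52982 s
t = 2.52982 s / 0.001 = 2530 ms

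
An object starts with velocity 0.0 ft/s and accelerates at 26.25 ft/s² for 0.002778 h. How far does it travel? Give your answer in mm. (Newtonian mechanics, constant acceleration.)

v₀ = 0.0 ft/s × 0.3048 = 0.0 m/s
a = 26.25 ft/s² × 0.3048 = 8.001 m/s²
t = 0.002778 h × 3600.0 = 10.0008 s
d = v₀ × t + ½ × a × t² = 0.0 × 10.0008 + 0.5 × 8.001 × 10.0008² = 400.114 m
d = 400.114 m / 0.001 = 400100 mm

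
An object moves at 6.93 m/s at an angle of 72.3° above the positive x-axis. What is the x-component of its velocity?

vₓ = v cos(θ) = 6.93 × cos(72.3°) = 2.11 m/s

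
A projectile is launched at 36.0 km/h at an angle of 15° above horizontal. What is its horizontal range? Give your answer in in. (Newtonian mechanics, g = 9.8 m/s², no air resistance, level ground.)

v₀ = 36.0 km/h × 0.2777777777777778 = 10.0 m/s
R = v₀² × sin(2θ) / g = 10.0² × sin(2 × 15°) / 9.8 = 100.0 × 0.5 / 9.8 = 5.10204 m
R = 5.10204 m / 0.0254 = 200.9 in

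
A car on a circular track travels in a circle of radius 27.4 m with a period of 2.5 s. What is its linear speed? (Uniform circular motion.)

v = 2πr/T = 2π×27.4/2.5 = 68.86 m/s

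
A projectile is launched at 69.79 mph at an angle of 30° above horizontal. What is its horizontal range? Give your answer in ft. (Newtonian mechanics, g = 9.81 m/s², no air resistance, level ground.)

v₀ = 69.79 mph × 0.44704 = 31.1989 m/s
R = v₀² × sin(2θ) / g = 31.1989² × sin(2 × 30°) / 9.81 = 973.371 × 0.866025 / 9.81 = 85.929 m
R = 85.929 m / 0.3048 = 281.9 ft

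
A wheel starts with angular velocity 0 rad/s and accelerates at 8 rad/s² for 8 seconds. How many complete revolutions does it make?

θ = ω₀t + ½αt² = 0×8 + ½×8×8² = 256.0 rad
Total revolutions = θ/(2π) = 256.0/(2π) = 40.74
Complete revolutions = ⌊40.74⌋ = 40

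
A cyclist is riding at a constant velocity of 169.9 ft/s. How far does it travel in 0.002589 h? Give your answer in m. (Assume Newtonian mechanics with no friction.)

v = 169.9 ft/s × 0.3048 = 51.7855 m/s
t = 0.002589 h × 3600.0 = 9.3204 s
d = v × t = 51.7855 × 9.3204 = 482.7 m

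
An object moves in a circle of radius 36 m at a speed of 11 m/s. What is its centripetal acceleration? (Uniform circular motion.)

a_c = v²/r = 11²/36 = 121/36 = 3.36 m/s²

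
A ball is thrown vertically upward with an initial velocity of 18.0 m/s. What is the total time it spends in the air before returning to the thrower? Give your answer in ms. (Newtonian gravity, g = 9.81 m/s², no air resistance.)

t_total = 2 × v₀ / g = 2 × 18.0 / 9.81 = 3.66972 s
t_total = 3.66972 s / 0.001 = 3670 ms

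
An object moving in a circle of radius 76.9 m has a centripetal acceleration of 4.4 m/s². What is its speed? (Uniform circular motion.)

v = √(a_c × r) = √(4.4 × 76.9) = 18.39 m/s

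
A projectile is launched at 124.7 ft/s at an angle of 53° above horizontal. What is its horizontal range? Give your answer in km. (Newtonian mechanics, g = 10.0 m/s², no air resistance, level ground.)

v₀ = 124.7 ft/s × 0.3048 = 38.0086 m/s
R = v₀² × sin(2θ) / g = 38.0086² × sin(2 × 53°) / 10.0 = 1444.65 × 0.961262 / 10.0 = 138.869 m
R = 138.869 m / 1000.0 = 0.1389 km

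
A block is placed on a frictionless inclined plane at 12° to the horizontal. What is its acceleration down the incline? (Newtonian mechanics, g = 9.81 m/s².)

a = g sin(θ) = 9.81 × sin(12°) = 9.81 × 0.2079 = 2.04 m/s²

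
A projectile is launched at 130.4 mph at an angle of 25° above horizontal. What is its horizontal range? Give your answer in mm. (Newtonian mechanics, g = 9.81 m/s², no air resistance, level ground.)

v₀ = 130.4 mph × 0.44704 = 58.294 m/s
R = v₀² × sin(2θ) / g = 58.294² × sin(2 × 25°) / 9.81 = 3398.19 × 0.766044 / 9.81 = 265.358 m
R = 265.358 m / 0.001 = 265400 mm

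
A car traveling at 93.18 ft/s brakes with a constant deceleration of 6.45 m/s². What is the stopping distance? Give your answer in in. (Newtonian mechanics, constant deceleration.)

v₀ = 93.18 ft/s × 0.3048 = 28.4013 m/s
d = v₀² / (2a) = 28.4013² / (2 × 6.45) = 806.634 / 12.9 = 62.5298 m
d = 62.5298 m / 0.0254 = 2462 in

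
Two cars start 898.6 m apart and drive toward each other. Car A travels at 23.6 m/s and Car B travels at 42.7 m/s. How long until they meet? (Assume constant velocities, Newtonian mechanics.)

Combined speed: v_combined = 23.6 + 42.7 = 66.3 m/s
Time to meet: t = d/v_combined = 898.6/66.3 = 13.55 s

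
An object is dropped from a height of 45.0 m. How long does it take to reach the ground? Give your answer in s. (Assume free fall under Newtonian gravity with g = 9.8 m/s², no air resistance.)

t = √(2h/g) = √(2 × 45.0 / 9.8) = 3.03 s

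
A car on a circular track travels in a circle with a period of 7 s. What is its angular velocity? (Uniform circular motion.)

ω = 2π/T = 2π/7 = 0.8976 rad/s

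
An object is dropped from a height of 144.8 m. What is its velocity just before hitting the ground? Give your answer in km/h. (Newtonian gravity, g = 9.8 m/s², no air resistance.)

v = √(2gh) = √(2 × 9.8 × 144.8) = 53.2736 m/s
v = 53.2736 m/s / 0.2777777777777778 = 191.8 km/h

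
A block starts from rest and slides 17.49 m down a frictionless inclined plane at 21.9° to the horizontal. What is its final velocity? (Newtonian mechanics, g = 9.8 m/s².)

a = g sin(θ) = 9.8 × sin(21.9°) = 3.6553 m/s²
v = √(2ad) = √(2 × 3.6553 × 17.49) = 11.31 m/s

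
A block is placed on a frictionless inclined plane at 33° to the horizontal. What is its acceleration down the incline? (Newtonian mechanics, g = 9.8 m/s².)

a = g sin(θ) = 9.8 × sin(33°) = 9.8 × 0.5446 = 5.34 m/s²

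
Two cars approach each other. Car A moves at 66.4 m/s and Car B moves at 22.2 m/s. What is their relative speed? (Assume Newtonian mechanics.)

v_rel = v_A + v_B = 66.4 + 22.2 = 88.6 m/s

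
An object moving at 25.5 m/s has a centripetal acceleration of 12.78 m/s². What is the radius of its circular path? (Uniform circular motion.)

r = v²/a_c = 25.5²/12.78 = 50.88 m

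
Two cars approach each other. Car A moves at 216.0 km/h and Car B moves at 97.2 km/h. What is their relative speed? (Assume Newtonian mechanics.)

v_rel = v_A + v_B = 216.0 + 97.2 = 313.2 km/h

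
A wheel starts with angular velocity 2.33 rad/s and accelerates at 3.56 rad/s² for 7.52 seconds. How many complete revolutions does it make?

θ = ω₀t + ½αt² = 2.33×7.52 + ½×3.56×7.52² = 118.181312 rad
Total revolutions = θ/(2π) = 118.181312/(2π) = 18.81
Complete revolutions = ⌊18.81⌋ = 18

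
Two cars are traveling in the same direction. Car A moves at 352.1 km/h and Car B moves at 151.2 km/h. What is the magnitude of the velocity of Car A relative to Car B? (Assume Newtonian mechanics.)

v_rel = |v_A - v_B| = |352.1 - 151.2| = 200.9 km/h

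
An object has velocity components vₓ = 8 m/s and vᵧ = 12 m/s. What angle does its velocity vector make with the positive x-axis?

θ = arctan(vᵧ/vₓ) = arctan(12/8) = 56.31°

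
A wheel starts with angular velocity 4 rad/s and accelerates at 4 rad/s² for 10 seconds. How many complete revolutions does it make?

θ = ω₀t + ½αt² = 4×10 + ½×4×10² = 240.0 rad
Total revolutions = θ/(2π) = 240.0/(2π) = 38.2
Complete revolutions = ⌊38.2⌋ = 38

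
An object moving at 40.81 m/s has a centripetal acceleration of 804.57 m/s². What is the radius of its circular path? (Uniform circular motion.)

r = v²/a_c = 40.81²/804.57 = 2.07 m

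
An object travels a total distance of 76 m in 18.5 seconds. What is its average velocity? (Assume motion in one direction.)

v_avg = Δd / Δt = 76 / 18.5 = 4.11 m/s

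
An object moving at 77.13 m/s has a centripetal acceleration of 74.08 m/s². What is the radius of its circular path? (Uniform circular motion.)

r = v²/a_c = 77.13²/74.08 = 80.31 m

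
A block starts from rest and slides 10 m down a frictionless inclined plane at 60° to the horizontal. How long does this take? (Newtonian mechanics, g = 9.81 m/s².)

a = g sin(θ) = 9.81 × sin(60°) = 8.4957 m/s²
t = √(2d/a) = √(2 × 10 / 8.4957) = 1.53 s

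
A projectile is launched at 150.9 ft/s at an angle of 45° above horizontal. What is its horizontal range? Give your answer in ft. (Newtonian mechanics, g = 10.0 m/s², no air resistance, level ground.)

v₀ = 150.9 ft/s × 0.3048 = 45.9943 m/s
R = v₀² × sin(2θ) / g = 45.9943² × sin(2 × 45°) / 10.0 = 2115.48 × 1.0 / 10.0 = 211.548 m
R = 211.548 m / 0.3048 = 694.1 ft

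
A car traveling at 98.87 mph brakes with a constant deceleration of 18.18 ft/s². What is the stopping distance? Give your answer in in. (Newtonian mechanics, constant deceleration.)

v₀ = 98.87 mph × 0.44704 = 44.1988 m/s
a = 18.18 ft/s² × 0.3048 = 5.54126 m/s²
d = v₀² / (2a) = 44.1988² / (2 × 5.54126) = 1953.53 / 11.0825 = 176.272 m
d = 176.272 m / 0.0254 = 6940 in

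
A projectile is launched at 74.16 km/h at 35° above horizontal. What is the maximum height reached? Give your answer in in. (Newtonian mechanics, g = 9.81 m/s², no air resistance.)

v₀ = 74.16 km/h × 0.2777777777777778 = 20.6 m/s
H = v₀² × sin²(θ) / (2g) = 20.6² × sin(35°)² / (2 × 9.81) = 424.36 × 0.32899 / 19.62 = 7.11571 m
H = 7.11571 m / 0.0254 = 280.1 in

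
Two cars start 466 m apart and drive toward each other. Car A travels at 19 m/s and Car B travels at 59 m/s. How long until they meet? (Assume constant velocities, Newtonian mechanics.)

Combined speed: v_combined = 19 + 59 = 78 m/s
Time to meet: t = d/v_combined = 466/78 = 5.97 s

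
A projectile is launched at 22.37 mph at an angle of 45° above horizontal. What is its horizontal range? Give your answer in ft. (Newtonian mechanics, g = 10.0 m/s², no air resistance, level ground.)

v₀ = 22.37 mph × 0.44704 = 10.0003 m/s
R = v₀² × sin(2θ) / g = 10.0003² × sin(2 × 45°) / 10.0 = 100.006 × 1.0 / 10.0 = 10.0006 m
R = 10.0006 m / 0.3048 = 32.81 ft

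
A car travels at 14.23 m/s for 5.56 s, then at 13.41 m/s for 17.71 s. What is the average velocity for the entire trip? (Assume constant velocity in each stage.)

d₁ = v₁t₁ = 14.23 × 5.56 = 79.1188 m
d₂ = v₂t₂ = 13.41 × 17.71 = 237.4911 m
d_total = 316.6099 m, t_total = 23.27 s
v_avg = d_total/t_total = 316.6099/23.27 = 13.61 m/s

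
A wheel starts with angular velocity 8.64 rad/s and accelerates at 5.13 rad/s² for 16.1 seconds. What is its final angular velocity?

ω = ω₀ + αt = 8.64 + 5.13 × 16.1 = 91.23 rad/s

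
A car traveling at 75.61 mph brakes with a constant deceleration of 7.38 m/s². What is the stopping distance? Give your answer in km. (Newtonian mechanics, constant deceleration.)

v₀ = 75.61 mph × 0.44704 = 33.8007 m/s
d = v₀² / (2a) = 33.8007² / (2 × 7.38) = 1142.49 / 14.76 = 77.4045 m
d = 77.4045 m / 1000.0 = 0.0774 km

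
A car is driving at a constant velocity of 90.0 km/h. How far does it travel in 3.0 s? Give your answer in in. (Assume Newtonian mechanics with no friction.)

v = 90.0 km/h × 0.2777777777777778 = 25.0 m/s
d = v × t = 25.0 × 3.0 = 75.0 m
d = 75.0 m / 0.0254 = 2953 in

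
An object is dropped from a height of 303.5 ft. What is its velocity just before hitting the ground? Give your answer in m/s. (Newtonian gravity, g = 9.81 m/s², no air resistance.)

h = 303.5 ft × 0.3048 = 92.5068 m
v = √(2gh) = √(2 × 9.81 × 92.5068) = 42.6 m/s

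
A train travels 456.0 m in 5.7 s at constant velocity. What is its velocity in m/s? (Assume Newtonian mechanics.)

v = d / t = 456.0 / 5.7 = 80.0 m/s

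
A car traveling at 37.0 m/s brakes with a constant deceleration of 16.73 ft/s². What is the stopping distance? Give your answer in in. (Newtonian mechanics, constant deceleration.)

a = 16.73 ft/s² × 0.3048 = 5.0993 m/s²
d = v₀² / (2a) = 37.0² / (2 × 5.0993) = 1369.0 / 10.1986 = 134.234 m
d = 134.234 m / 0.0254 = 5285 in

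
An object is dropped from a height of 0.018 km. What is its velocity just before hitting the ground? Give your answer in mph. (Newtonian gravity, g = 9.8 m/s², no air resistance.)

h = 0.018 km × 1000.0 = 18.0 m
v = √(2gh) = √(2 × 9.8 × 18.0) = 18.783 m/s
v = 18.783 m/s / 0.44704 = 42.02 mph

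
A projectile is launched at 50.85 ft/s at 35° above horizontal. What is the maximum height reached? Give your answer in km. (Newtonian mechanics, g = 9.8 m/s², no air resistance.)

v₀ = 50.85 ft/s × 0.3048 = 15.4991 m/s
H = v₀² × sin²(θ) / (2g) = 15.4991² × sin(35°)² / (2 × 9.8) = 240.222 × 0.32899 / 19.6 = 4.03218 m
H = 4.03218 m / 1000.0 = 0.004032 km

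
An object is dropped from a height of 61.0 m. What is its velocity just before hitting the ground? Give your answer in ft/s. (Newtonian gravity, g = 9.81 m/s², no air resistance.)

v = √(2gh) = √(2 × 9.81 × 61.0) = 34.5951 m/s
v = 34.5951 m/s / 0.3048 = 113.5 ft/s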